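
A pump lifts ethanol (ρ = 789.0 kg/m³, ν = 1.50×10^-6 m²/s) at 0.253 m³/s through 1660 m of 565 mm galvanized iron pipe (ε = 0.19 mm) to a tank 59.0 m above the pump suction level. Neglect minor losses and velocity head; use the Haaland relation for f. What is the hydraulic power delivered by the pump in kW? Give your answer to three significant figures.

P_hyd ≈ 121 kW

V = 4Q/(πD²) = 1.009 m/s; Re = 3.80×10^5; ε/D = 3.36×10^-4; f = 0.01674
h_f = f(L/D)V²/2g = 2.552 m
Total head H = z + h_f = 59.0 + 2.552 = 61.55 m
P_hyd = ρgQH = 789.0·9.81·0.253·61.55 = 120.5 kW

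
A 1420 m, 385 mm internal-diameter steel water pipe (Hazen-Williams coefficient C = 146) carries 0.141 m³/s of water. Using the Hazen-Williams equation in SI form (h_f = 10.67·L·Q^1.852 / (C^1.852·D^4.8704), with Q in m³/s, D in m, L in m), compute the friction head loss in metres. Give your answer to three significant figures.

h_f = 10.67·1420·0.141^1.852 / (146^1.852·0.385^4.8704) = 4.125 m

h_f ≈ 4.12 m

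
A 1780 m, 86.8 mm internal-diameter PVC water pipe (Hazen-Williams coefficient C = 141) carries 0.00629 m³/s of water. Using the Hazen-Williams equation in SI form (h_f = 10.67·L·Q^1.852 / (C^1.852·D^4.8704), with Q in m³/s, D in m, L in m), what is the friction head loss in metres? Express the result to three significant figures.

h_f ≈ 24.6 m

h_f = 10.67·1780·0.00629^1.852 / (141^1.852·0.0868^4.8704) = 24.61 m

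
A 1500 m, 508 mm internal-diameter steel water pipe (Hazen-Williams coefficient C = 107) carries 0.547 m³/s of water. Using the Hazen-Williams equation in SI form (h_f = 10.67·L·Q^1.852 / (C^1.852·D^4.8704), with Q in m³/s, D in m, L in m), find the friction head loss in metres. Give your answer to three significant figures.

h_f = 10.67·1500·0.547^1.852 / (107^1.852·0.508^4.8704) = 24.73 m

h_f ≈ 24.7 m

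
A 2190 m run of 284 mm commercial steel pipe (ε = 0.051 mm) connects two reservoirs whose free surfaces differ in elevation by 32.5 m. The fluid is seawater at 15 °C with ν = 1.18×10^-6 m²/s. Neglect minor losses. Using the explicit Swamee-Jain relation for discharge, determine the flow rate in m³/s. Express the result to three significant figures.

Q ≈ 0.148 m³/s

Swamee-Jain (Type II): Q = -0.965·√(gD⁵h_f/L)·ln[ε/(3.7D) + √(3.17ν²L/(gD³h_f))]
√(gD⁵h_f/L) = √(9.81·0.284⁵·32.5/2190) = 0.01640
ε/(3.7D) = 4.85×10^-5; √(3.17ν²L/(gD³h_f)) = 3.64×10^-5
Q = -0.965·0.01640·ln(8.492×10^-5) = 0.1484 m³/s
Check: V = 2.34 m/s, Re = 5.64×10^5, f = 0.01516, h_f = 32.7 m ≈ 32.5 m ✓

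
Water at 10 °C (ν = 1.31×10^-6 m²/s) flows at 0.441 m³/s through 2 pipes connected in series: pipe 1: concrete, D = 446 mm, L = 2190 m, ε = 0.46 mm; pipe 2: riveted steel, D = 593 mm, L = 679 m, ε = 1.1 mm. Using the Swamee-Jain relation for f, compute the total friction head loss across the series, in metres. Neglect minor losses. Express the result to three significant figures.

Pipe 1: V = 2.823 m/s, Re = 9.61×10^5, ε/D = 0.00103, f = 0.02018, h_1 = f(L/D)V²/2g = 40.25 m
Pipe 2: V = 1.597 m/s, Re = 7.23×10^5, ε/D = 0.00185, f = 0.02332, h_2 = f(L/D)V²/2g = 3.470 m
Series → Q common, losses add: H = Σh = 43.72 m

H ≈ 43.7 m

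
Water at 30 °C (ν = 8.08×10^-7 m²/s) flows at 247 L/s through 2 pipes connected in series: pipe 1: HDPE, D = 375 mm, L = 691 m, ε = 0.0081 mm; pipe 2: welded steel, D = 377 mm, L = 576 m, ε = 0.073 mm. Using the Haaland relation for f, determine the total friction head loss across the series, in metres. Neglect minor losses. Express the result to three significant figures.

Pipe 1: V = 2.236 m/s, Re = 1.04×10^6, ε/D = 2.16×10^-5, f = 0.01193, h_1 = f(L/D)V²/2g = 5.604 m
Pipe 2: V = 2.213 m/s, Re = 1.03×10^6, ε/D = 1.94×10^-4, f = 0.01450, h_2 = f(L/D)V²/2g = 5.530 m
Series → Q common, losses add: H = Σh = 11.13 m

H ≈ 11.1 m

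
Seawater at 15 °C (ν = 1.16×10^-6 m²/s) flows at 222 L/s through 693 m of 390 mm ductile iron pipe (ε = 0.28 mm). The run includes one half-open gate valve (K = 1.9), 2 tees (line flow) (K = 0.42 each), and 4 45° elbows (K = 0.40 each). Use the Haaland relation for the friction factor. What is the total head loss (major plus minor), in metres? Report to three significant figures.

V = 4Q/(πD²) = 1.858 m/s; V²/2g = 0.1760 m
Re = 6.25×10^5, ε/D = 7.18×10^-4 → f = 0.01871 (Haaland)
Major: h_f = f(L/D)·V²/2g = 0.01871·1777·0.1760 = 5.853 m
Minor: ΣK = 4.34; h_m = ΣK·V²/2g = 0.7639 m
Total H_L = 5.853 + 0.7639 = 6.617 m

H_L ≈ 6.62 m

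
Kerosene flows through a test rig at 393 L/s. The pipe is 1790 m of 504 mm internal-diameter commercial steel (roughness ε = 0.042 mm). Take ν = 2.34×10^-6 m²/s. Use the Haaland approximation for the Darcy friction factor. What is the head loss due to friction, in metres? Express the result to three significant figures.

h_f ≈ 10.1 m

V = 4Q/(πD²) = 4·0.393/(π·0.504²) = 1.970 m/s
Re = VD/ν = 1.970·0.504/2.34×10^-6 = 4.24×10^5 → turbulent
ε/D = 0.042/504 = 8.33×10^-5
Haaland: f = 0.01437
h_f = f(L/D)V²/(2g) = 0.01437·(1790/0.504)·1.970²/(2·9.81) = 10.09 m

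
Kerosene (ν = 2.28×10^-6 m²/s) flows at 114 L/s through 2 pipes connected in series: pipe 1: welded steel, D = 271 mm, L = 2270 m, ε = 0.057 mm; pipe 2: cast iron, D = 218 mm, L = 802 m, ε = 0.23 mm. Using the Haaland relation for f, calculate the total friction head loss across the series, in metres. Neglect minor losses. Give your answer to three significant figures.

H ≈ 64.0 m

Pipe 1: V = 1.976 m/s, Re = 2.35×10^5, ε/D = 2.10×10^-4, f = 0.01660, h_1 = f(L/D)V²/2g = 27.68 m
Pipe 2: V = 3.054 m/s, Re = 2.92×10^5, ε/D = 0.00106, f = 0.02077, h_2 = f(L/D)V²/2g = 36.34 m
Series → Q common, losses add: H = Σh = 64.02 m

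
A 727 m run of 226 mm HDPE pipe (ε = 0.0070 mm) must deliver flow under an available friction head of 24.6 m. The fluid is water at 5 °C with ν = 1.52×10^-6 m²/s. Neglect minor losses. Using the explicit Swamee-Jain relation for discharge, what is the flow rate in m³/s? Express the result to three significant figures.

Swamee-Jain (Type II): Q = -0.965·√(gD⁵h_f/L)·ln[ε/(3.7D) + √(3.17ν²L/(gD³h_f))]
√(gD⁵h_f/L) = √(9.81·0.226⁵·24.6/727) = 0.01399
ε/(3.7D) = 8.37×10^-6; √(3.17ν²L/(gD³h_f)) = 4.37×10^-5
Q = -0.965·0.01399·ln(5.209×10^-5) = 0.1331 m³/s
Check: V = 3.32 m/s, Re = 4.93×10^5, f = 0.01360, h_f = 24.6 m ≈ 24.6 m ✓

Q ≈ 0.133 m³/s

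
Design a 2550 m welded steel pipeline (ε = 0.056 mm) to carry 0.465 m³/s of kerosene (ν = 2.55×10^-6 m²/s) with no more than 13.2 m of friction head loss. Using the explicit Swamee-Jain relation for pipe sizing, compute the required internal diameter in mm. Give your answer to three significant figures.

D ≈ 558 mm

Swamee-Jain (Type III): D = 0.66·[ε^1.25·(LQ²/(gh_f))^4.75 + ν·Q^9.4·(L/(gh_f))^5.2]^0.04
LQ²/(gh_f) = 4.258; L/(gh_f) = 19.69
Term 1 = ε^1.25·(…)^4.75 = 0.00472; Term 2 = ν·Q^9.4·(…)^5.2 = 0.0103
D = 0.66·(0.00472 + 0.0103)^0.04 = 0.5579 m = 558 mm
Check: V = 1.90 m/s, Re = 4.16×10^5, f = 0.01479, h_f = 12.5 m ≈ 13.2 m ✓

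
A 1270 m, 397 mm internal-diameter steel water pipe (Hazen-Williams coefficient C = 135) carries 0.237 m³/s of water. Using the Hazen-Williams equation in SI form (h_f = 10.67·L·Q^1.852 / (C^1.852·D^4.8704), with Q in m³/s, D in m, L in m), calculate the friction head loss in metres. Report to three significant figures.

h_f ≈ 9.61 m

h_f = 10.67·1270·0.237^1.852 / (135^1.852·0.397^4.8704) = 9.609 m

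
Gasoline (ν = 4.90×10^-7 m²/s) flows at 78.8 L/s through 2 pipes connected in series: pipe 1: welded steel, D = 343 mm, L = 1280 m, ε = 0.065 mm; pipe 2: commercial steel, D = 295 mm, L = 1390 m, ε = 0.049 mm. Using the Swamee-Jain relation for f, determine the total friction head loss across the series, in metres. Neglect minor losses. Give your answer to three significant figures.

Pipe 1: V = 0.8528 m/s, Re = 5.97×10^5, ε/D = 1.90×10^-4, f = 0.01518, h_1 = f(L/D)V²/2g = 2.100 m
Pipe 2: V = 1.153 m/s, Re = 6.94×10^5, ε/D = 1.66×10^-4, f = 0.01476, h_2 = f(L/D)V²/2g = 4.711 m
Series → Q common, losses add: H = Σh = 6.812 m

H ≈ 6.81 m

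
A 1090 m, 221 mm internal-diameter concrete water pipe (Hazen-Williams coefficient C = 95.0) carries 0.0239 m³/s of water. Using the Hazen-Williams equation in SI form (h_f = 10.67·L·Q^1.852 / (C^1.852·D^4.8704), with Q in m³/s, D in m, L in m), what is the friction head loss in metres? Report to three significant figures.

h_f ≈ 3.91 m

h_f = 10.67·1090·0.0239^1.852 / (95.0^1.852·0.221^4.8704) = 3.915 m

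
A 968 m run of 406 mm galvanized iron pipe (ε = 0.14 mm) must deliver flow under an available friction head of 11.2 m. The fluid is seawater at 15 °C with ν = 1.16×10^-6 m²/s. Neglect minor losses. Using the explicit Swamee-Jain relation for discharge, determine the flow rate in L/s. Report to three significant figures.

Swamee-Jain (Type II): Q = -0.965·√(gD⁵h_f/L)·ln[ε/(3.7D) + √(3.17ν²L/(gD³h_f))]
√(gD⁵h_f/L) = √(9.81·0.406⁵·11.2/968) = 0.03539
ε/(3.7D) = 9.32×10^-5; √(3.17ν²L/(gD³h_f)) = 2.37×10^-5
Q = -0.965·0.03539·ln(1.169×10^-4) = 0.3092 m³/s
Check: V = 2.39 m/s, Re = 8.36×10^5, f = 0.01626, h_f = 11.3 m ≈ 11.2 m ✓

Q ≈ 309 L/s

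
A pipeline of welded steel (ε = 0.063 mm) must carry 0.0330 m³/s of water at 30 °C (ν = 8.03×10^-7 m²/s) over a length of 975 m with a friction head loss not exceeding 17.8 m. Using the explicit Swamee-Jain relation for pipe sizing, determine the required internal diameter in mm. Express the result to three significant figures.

Swamee-Jain (Type III): D = 0.66·[ε^1.25·(LQ²/(gh_f))^4.75 + ν·Q^9.4·(L/(gh_f))^5.2]^0.04
LQ²/(gh_f) = 0.006081; L/(gh_f) = 5.584
Term 1 = ε^1.25·(…)^4.75 = 1.67×10^-16; Term 2 = ν·Q^9.4·(…)^5.2 = 7.29×10^-17
D = 0.66·(1.67×10^-16 + 7.29×10^-17)^0.04 = 0.1566 m = 157 mm
Check: V = 1.71 m/s, Re = 3.34×10^5, f = 0.01759, h_f = 16.4 m ≈ 17.8 m ✓

D ≈ 157 mm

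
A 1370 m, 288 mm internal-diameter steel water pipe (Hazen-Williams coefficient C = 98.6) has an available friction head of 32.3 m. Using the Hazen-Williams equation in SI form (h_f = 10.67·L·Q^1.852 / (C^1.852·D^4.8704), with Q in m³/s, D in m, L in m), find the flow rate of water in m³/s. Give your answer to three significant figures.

Q ≈ 0.137 m³/s

Rearranging: Q = [h_f·C^1.852·D^4.8704 / (10.67·L)]^(1/1.852)
Q = [32.3·98.6^1.852·0.288^4.8704 / (10.67·1370)]^0.540 = 0.1375 m³/s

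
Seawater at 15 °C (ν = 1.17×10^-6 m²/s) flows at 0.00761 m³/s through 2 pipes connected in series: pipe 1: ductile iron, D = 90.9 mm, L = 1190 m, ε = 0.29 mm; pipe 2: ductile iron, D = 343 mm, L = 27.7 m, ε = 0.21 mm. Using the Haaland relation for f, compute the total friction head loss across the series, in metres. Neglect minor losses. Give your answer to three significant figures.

H ≈ 25.6 m

Pipe 1: V = 1.173 m/s, Re = 9.11×10^4, ε/D = 0.00319, f = 0.02791, h_1 = f(L/D)V²/2g = 25.61 m
Pipe 2: V = 0.08236 m/s, Re = 2.41×10^4, ε/D = 6.12×10^-4, f = 0.02583, h_2 = f(L/D)V²/2g = 7.211×10^-4 m
Series → Q common, losses add: H = Σh = 25.61 m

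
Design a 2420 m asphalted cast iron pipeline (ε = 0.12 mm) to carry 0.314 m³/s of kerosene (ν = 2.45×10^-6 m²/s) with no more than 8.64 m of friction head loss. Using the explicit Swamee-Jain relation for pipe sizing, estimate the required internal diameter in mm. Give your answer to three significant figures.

Swamee-Jain (Type III): D = 0.66·[ε^1.25·(LQ²/(gh_f))^4.75 + ν·Q^9.4·(L/(gh_f))^5.2]^0.04
LQ²/(gh_f) = 2.815; L/(gh_f) = 28.55
Term 1 = ε^1.25·(…)^4.75 = 0.00171; Term 2 = ν·Q^9.4·(…)^5.2 = 0.00170
D = 0.66·(0.00171 + 0.00170)^0.04 = 0.5258 m = 526 mm
Check: V = 1.45 m/s, Re = 3.10×10^5, f = 0.01647, h_f = 8.08 m ≈ 8.64 m ✓

D ≈ 526 mm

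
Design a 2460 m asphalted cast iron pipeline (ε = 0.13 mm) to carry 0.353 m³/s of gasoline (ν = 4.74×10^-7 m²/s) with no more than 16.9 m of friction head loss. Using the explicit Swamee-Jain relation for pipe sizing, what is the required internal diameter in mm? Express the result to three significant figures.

D ≈ 476 mm

Swamee-Jain (Type III): D = 0.66·[ε^1.25·(LQ²/(gh_f))^4.75 + ν·Q^9.4·(L/(gh_f))^5.2]^0.04
LQ²/(gh_f) = 1.849; L/(gh_f) = 14.84
Term 1 = ε^1.25·(…)^4.75 = 2.57×10^-4; Term 2 = ν·Q^9.4·(…)^5.2 = 3.28×10^-5
D = 0.66·(2.57×10^-4 + 3.28×10^-5)^0.04 = 0.4765 m = 476 mm
Check: V = 1.98 m/s, Re = 1.99×10^6, f = 0.01513, h_f = 15.6 m ≈ 16.9 m ✓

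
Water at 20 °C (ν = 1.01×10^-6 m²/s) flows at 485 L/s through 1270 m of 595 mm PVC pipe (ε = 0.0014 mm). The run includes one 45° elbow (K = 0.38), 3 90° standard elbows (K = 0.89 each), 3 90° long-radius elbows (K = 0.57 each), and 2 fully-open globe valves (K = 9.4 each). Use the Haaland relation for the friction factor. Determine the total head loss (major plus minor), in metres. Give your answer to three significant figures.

V = 4Q/(πD²) = 1.744 m/s; V²/2g = 0.1551 m
Re = 1.03×10^6, ε/D = 2.35×10^-6 → f = 0.01157 (Haaland)
Major: h_f = f(L/D)·V²/2g = 0.01157·2134·0.1551 = 3.830 m
Minor: ΣK = 23.6; h_m = ΣK·V²/2g = 3.654 m
Total H_L = 3.830 + 3.654 = 7.484 m

H_L ≈ 7.48 m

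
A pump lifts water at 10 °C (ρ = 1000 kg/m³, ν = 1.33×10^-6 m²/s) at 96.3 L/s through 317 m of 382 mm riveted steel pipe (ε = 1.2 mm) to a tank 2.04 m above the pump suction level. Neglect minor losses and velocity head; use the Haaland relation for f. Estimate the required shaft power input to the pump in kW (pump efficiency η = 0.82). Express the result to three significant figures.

V = 4Q/(πD²) = 0.8403 m/s; Re = 2.41×10^5; ε/D = 0.00314; f = 0.02705
h_f = f(L/D)V²/2g = 0.8076 m
Total head H = z + h_f = 2.04 + 0.8076 = 2.848 m
P_hyd = ρgQH = 1000·9.81·0.0963·2.848 = 2.690 kW
P_shaft = P_hyd/η = 2.690/0.82 = 3.281 kW

P_shaft ≈ 3.28 kW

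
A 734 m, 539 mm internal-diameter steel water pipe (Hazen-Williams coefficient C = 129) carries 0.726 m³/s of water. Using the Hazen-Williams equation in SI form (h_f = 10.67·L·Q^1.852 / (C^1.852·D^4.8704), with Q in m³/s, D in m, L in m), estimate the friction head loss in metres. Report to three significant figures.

h_f ≈ 10.8 m

h_f = 10.67·734·0.726^1.852 / (129^1.852·0.539^4.8704) = 10.83 m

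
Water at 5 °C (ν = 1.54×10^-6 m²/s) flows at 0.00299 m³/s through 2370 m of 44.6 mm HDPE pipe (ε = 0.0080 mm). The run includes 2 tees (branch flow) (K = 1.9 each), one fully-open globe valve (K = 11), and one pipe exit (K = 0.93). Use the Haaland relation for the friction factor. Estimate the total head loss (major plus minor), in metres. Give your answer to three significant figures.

H_L ≈ 209 m

V = 4Q/(πD²) = 1.914 m/s; V²/2g = 0.1867 m
Re = 5.54×10^4, ε/D = 1.79×10^-4 → f = 0.02081 (Haaland)
Major: h_f = f(L/D)·V²/2g = 0.02081·53139·0.1867 = 206.4 m
Minor: ΣK = 15.7; h_m = ΣK·V²/2g = 2.937 m
Total H_L = 206.4 + 2.937 = 209.3 m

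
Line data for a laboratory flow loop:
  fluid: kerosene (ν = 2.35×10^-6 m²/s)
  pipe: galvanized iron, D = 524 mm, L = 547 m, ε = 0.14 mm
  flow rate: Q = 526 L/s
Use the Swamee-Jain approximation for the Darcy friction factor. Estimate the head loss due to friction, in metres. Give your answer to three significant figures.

h_f ≈ 5.07 m

V = 4Q/(πD²) = 4·0.526/(π·0.524²) = 2.439 m/s
Re = VD/ν = 2.439·0.524/2.35×10^-6 = 5.44×10^5 → turbulent
ε/D = 0.14/524 = 2.67×10^-4
Swamee-Jain: f = 0.01601
h_f = f(L/D)V²/(2g) = 0.01601·(547/0.524)·2.439²/(2·9.81) = 5.067 m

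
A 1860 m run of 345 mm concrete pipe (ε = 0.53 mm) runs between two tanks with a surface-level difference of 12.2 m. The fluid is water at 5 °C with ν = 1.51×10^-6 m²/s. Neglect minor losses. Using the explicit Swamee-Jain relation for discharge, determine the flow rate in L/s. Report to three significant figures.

Q ≈ 131 L/s

Swamee-Jain (Type II): Q = -0.965·√(gD⁵h_f/L)·ln[ε/(3.7D) + √(3.17ν²L/(gD³h_f))]
√(gD⁵h_f/L) = √(9.81·0.345⁵·12.2/1860) = 0.01773
ε/(3.7D) = 4.15×10^-4; √(3.17ν²L/(gD³h_f)) = 5.23×10^-5
Q = -0.965·0.01773·ln(4.675×10^-4) = 0.1312 m³/s
Check: V = 1.40 m/s, Re = 3.21×10^5, f = 0.02268, h_f = 12.3 m ≈ 12.2 m ✓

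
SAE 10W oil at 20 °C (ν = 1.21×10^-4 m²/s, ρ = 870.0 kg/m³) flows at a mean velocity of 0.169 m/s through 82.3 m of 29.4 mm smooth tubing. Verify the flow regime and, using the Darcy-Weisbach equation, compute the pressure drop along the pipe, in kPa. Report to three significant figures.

Δp ≈ 54.2 kPa

Re = VD/ν = 0.169·0.02940/1.21×10^-4 = 41.1 → laminar (Re < 2300)
f = 64/Re = 1.559
h_f = f(L/D)V²/(2g) = 1.559·(82.3/0.02940)·0.169²/(2·9.81) = 6.351 m
Δp = ρg·h_f = 870.0·9.81·6.351 = 54.21 kPa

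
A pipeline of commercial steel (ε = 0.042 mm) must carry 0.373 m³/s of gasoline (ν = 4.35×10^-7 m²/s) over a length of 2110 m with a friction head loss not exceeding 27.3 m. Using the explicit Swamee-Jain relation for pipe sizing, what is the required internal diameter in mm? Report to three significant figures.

D ≈ 411 mm

Swamee-Jain (Type III): D = 0.66·[ε^1.25·(LQ²/(gh_f))^4.75 + ν·Q^9.4·(L/(gh_f))^5.2]^0.04
LQ²/(gh_f) = 1.096; L/(gh_f) = 7.879
Term 1 = ε^1.25·(…)^4.75 = 5.23×10^-6; Term 2 = ν·Q^9.4·(…)^5.2 = 1.88×10^-6
D = 0.66·(5.23×10^-6 + 1.88×10^-6)^0.04 = 0.4108 m = 411 mm
Check: V = 2.81 m/s, Re = 2.66×10^6, f = 0.01274, h_f = 26.4 m ≈ 27.3 m ✓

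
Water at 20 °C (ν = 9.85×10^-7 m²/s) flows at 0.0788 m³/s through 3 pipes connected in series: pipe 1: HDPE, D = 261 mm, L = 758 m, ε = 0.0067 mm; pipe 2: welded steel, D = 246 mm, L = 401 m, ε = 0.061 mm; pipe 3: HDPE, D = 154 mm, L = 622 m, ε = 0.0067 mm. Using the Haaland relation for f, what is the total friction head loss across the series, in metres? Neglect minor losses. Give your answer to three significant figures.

Pipe 1: V = 1.473 m/s, Re = 3.90×10^5, ε/D = 2.57×10^-5, f = 0.01392, h_1 = f(L/D)V²/2g = 4.470 m
Pipe 2: V = 1.658 m/s, Re = 4.14×10^5, ε/D = 2.48×10^-4, f = 0.01595, h_2 = f(L/D)V²/2g = 3.643 m
Pipe 3: V = 4.231 m/s, Re = 6.61×10^5, ε/D = 4.35×10^-5, f = 0.01307, h_3 = f(L/D)V²/2g = 48.15 m
Series → Q common, losses add: H = Σh = 56.26 m

H ≈ 56.3 m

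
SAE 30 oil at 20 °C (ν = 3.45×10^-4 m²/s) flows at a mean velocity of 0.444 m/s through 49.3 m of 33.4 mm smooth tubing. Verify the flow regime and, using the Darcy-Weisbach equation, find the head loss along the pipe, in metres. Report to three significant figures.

h_f ≈ 22.1 m

Re = VD/ν = 0.444·0.03340/3.45×10^-4 = 43.0 → laminar (Re < 2300)
f = 64/Re = 1.489
h_f = f(L/D)V²/(2g) = 1.489·(49.3/0.03340)·0.444²/(2·9.81) = 22.08 m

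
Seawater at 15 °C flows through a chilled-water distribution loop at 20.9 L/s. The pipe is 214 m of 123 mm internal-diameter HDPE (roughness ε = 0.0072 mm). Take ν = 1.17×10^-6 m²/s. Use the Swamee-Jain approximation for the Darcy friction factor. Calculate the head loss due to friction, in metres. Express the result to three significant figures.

h_f ≈ 4.46 m

V = 4Q/(πD²) = 4·0.0209/(π·0.123²) = 1.759 m/s
Re = VD/ν = 1.759·0.123/1.17×10^-6 = 1.85×10^5 → turbulent
ε/D = 0.0072/123 = 5.85×10^-5
Swamee-Jain: f = 0.01627
h_f = f(L/D)V²/(2g) = 0.01627·(214/0.123)·1.759²/(2·9.81) = 4.463 m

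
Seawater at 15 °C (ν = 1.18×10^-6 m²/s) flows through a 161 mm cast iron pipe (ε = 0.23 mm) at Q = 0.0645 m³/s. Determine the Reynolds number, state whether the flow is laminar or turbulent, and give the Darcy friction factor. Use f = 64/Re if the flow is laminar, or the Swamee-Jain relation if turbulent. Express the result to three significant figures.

Re ≈ 4.32×10^5; turbulent; f ≈ 0.0221

V = 4Q/(πD²) = 3.168 m/s
Re = VD/ν = 3.168·0.161/1.18×10^-6 = 4.32×10^5
Re > 4000 → turbulent; ε/D = 0.00143
Swamee-Jain: f = 0.02212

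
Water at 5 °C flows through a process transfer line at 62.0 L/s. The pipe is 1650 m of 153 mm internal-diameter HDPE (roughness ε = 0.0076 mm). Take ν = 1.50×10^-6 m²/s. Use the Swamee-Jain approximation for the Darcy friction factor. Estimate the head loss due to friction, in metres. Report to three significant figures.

V = 4Q/(πD²) = 4·0.0620/(π·0.153²) = 3.372 m/s
Re = VD/ν = 3.372·0.153/1.50×10^-6 = 3.44×10^5 → turbulent
ε/D = 0.0076/153 = 4.97×10^-5
Swamee-Jain: f = 0.01462
h_f = f(L/D)V²/(2g) = 0.01462·(1650/0.153)·3.372²/(2·9.81) = 91.36 m

h_f ≈ 91.4 m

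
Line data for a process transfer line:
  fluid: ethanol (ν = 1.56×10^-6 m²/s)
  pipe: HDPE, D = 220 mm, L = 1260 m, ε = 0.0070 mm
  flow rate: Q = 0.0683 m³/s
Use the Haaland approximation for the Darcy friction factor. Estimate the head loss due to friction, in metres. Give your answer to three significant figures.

V = 4Q/(πD²) = 4·0.0683/(π·0.220²) = 1.797 m/s
Re = VD/ν = 1.797·0.220/1.56×10^-6 = 2.53×10^5 → turbulent
ε/D = 0.0070/220 = 3.18×10^-5
Haaland: f = 0.01505
h_f = f(L/D)V²/(2g) = 0.01505·(1260/0.220)·1.797²/(2·9.81) = 14.18 m

h_f ≈ 14.2 m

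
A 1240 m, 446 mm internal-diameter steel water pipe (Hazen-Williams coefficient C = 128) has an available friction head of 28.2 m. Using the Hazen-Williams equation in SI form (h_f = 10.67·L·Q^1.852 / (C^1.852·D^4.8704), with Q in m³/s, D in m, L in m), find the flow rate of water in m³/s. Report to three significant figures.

Q ≈ 0.553 m³/s

Rearranging: Q = [h_f·C^1.852·D^4.8704 / (10.67·L)]^(1/1.852)
Q = [28.2·128^1.852·0.446^4.8704 / (10.67·1240)]^0.540 = 0.5529 m³/s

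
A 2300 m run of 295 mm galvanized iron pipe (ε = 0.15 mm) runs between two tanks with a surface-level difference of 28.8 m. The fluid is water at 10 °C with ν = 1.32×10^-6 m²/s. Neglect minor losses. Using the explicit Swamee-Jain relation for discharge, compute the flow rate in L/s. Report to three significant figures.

Swamee-Jain (Type II): Q = -0.965·√(gD⁵h_f/L)·ln[ε/(3.7D) + √(3.17ν²L/(gD³h_f))]
√(gD⁵h_f/L) = √(9.81·0.295⁵·28.8/2300) = 0.01657
ε/(3.7D) = 1.37×10^-4; √(3.17ν²L/(gD³h_f)) = 4.19×10^-5
Q = -0.965·0.01657·ln(1.793×10^-4) = 0.1379 m³/s
Check: V = 2.02 m/s, Re = 4.51×10^5, f = 0.01792, h_f = 29.0 m ≈ 28.8 m ✓

Q ≈ 138 L/s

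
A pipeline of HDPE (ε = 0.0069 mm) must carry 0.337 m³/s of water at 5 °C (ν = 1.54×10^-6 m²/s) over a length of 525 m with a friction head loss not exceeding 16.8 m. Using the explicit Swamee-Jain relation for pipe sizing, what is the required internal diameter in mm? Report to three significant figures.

Swamee-Jain (Type III): D = 0.66·[ε^1.25·(LQ²/(gh_f))^4.75 + ν·Q^9.4·(L/(gh_f))^5.2]^0.04
LQ²/(gh_f) = 0.3618; L/(gh_f) = 3.186
Term 1 = ε^1.25·(…)^4.75 = 2.83×10^-9; Term 2 = ν·Q^9.4·(…)^5.2 = 2.31×10^-8
D = 0.66·(2.83×10^-9 + 2.31×10^-8)^0.04 = 0.3282 m = 328 mm
Check: V = 3.98 m/s, Re = 8.49×10^5, f = 0.01239, h_f = 16.0 m ≈ 16.8 m ✓

D ≈ 328 mm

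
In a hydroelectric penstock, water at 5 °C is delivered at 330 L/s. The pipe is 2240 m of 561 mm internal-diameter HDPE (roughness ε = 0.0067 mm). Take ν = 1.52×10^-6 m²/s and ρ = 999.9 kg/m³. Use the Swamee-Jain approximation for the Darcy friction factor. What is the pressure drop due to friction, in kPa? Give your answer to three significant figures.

Δp ≈ 47.4 kPa

V = 4Q/(πD²) = 4·0.330/(π·0.561²) = 1.335 m/s
Re = VD/ν = 1.335·0.561/1.52×10^-6 = 4.93×10^5 → turbulent
ε/D = 0.0067/561 = 1.19×10^-5
Swamee-Jain: f = 0.01331
h_f = f(L/D)V²/(2g) = 0.01331·(2240/0.561)·1.335²/(2·9.81) = 4.830 m
Δp = ρg·h_f = 999.9·9.81·4.830 = 47.37 kPa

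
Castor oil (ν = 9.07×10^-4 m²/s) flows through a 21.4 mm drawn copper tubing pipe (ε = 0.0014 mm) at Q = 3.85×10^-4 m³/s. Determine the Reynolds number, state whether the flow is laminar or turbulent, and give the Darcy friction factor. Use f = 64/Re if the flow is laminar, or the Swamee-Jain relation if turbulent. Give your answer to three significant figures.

V = 4Q/(πD²) = 1.070 m/s
Re = VD/ν = 1.070·0.0214/9.07×10^-4 = 25.3
Re < 2300 → laminar → f = 64/Re = 2.534

Re ≈ 25.3; laminar; f = 64/Re ≈ 2.53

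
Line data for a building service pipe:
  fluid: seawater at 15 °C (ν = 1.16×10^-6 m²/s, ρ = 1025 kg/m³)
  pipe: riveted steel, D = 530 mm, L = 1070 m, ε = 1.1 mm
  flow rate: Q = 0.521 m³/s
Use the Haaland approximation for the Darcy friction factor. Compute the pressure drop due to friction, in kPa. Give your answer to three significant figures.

V = 4Q/(πD²) = 4·0.521/(π·0.530²) = 2.362 m/s
Re = VD/ν = 2.362·0.530/1.16×10^-6 = 1.08×10^6 → turbulent
ε/D = 1.1/530 = 0.00208
Haaland: f = 0.02385
h_f = f(L/D)V²/(2g) = 0.02385·(1070/0.530)·2.362²/(2·9.81) = 13.68 m
Δp = ρg·h_f = 1025·9.81·13.68 = 137.6 kPa

Δp ≈ 138 kPa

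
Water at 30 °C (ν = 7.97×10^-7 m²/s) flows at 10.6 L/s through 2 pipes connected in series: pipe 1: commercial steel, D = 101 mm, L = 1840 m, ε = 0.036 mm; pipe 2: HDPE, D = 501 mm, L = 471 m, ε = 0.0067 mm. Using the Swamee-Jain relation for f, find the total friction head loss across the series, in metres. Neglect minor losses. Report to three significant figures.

H ≈ 30.1 m

Pipe 1: V = 1.323 m/s, Re = 1.68×10^5, ε/D = 3.56×10^-4, f = 0.01849, h_1 = f(L/D)V²/2g = 30.05 m
Pipe 2: V = 0.05377 m/s, Re = 3.38×10^4, ε/D = 1.34×10^-5, f = 0.02277, h_2 = f(L/D)V²/2g = 0.003154 m
Series → Q common, losses add: H = Σh = 30.06 m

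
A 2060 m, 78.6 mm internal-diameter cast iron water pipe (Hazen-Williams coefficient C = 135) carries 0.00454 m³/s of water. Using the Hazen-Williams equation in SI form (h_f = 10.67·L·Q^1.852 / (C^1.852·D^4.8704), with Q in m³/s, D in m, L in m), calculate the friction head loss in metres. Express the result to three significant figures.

h_f = 10.67·2060·0.00454^1.852 / (135^1.852·0.0786^4.8704) = 27.37 m

h_f ≈ 27.4 m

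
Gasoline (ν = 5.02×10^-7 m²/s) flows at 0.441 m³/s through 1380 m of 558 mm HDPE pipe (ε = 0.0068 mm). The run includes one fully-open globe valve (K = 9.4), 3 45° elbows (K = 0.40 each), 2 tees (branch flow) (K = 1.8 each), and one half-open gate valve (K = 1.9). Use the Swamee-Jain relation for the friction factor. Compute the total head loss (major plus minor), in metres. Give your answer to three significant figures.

V = 4Q/(πD²) = 1.803 m/s; V²/2g = 0.1658 m
Re = 2.00×10^6, ε/D = 1.22×10^-5 → f = 0.01081 (Swamee-Jain)
Major: h_f = f(L/D)·V²/2g = 0.01081·2473·0.1658 = 4.431 m
Minor: ΣK = 16.1; h_m = ΣK·V²/2g = 2.669 m
Total H_L = 4.431 + 2.669 = 7.100 m

H_L ≈ 7.10 m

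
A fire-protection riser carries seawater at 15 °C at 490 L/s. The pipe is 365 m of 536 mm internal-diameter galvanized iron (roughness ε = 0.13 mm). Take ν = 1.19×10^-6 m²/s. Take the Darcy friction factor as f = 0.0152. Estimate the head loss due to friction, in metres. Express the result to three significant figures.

V = 4Q/(πD²) = 4·0.490/(π·0.536²) = 2.172 m/s
h_f = f(L/D)V²/(2g) = 0.01520·(365/0.536)·2.172²/(2·9.81) = 2.488 m

h_f ≈ 2.49 m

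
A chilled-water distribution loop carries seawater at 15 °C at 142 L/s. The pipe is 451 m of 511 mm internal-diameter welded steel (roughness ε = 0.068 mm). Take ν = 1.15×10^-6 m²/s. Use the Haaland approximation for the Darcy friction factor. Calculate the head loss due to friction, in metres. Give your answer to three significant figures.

h_f ≈ 0.334 m

V = 4Q/(πD²) = 4·0.142/(π·0.511²) = 0.6924 m/s
Re = VD/ν = 0.6924·0.511/1.15×10^-6 = 3.08×10^5 → turbulent
ε/D = 0.068/511 = 1.33×10^-4
Haaland: f = 0.01547
h_f = f(L/D)V²/(2g) = 0.01547·(451/0.511)·0.6924²/(2·9.81) = 0.3335 m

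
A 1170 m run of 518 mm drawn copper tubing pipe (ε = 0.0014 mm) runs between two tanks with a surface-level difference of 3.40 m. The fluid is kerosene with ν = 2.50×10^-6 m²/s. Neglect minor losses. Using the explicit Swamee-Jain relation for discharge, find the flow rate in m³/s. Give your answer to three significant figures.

Q ≈ 0.300 m³/s

Swamee-Jain (Type II): Q = -0.965·√(gD⁵h_f/L)·ln[ε/(3.7D) + √(3.17ν²L/(gD³h_f))]
√(gD⁵h_f/L) = √(9.81·0.518⁵·3.40/1170) = 0.03261
ε/(3.7D) = 7.30×10^-7; √(3.17ν²L/(gD³h_f)) = 7.07×10^-5
Q = -0.965·0.03261·ln(7.144×10^-5) = 0.3004 m³/s
Check: V = 1.43 m/s, Re = 2.95×10^5, f = 0.01445, h_f = 3.38 m ≈ 3.40 m ✓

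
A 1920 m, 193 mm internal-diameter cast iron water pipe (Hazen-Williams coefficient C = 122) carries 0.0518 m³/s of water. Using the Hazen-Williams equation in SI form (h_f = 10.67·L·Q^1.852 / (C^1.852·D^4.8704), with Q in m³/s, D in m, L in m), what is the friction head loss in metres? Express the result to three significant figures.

h_f = 10.67·1920·0.0518^1.852 / (122^1.852·0.193^4.8704) = 35.16 m

h_f ≈ 35.2 m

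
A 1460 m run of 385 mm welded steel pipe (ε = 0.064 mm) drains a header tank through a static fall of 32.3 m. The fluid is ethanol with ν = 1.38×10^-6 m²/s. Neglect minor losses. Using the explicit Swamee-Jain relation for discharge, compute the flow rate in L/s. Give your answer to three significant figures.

Swamee-Jain (Type II): Q = -0.965·√(gD⁵h_f/L)·ln[ε/(3.7D) + √(3.17ν²L/(gD³h_f))]
√(gD⁵h_f/L) = √(9.81·0.385⁵·32.3/1460) = 0.04285
ε/(3.7D) = 4.49×10^-5; √(3.17ν²L/(gD³h_f)) = 2.21×10^-5
Q = -0.965·0.04285·ln(6.701×10^-5) = 0.3974 m³/s
Check: V = 3.41 m/s, Re = 9.52×10^5, f = 0.01443, h_f = 32.5 m ≈ 32.3 m ✓

Q ≈ 397 L/s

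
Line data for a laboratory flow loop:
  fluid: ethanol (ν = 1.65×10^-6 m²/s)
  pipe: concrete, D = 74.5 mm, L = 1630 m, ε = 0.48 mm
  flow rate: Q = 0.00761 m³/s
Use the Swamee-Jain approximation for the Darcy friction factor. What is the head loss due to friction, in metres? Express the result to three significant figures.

h_f ≈ 116 m

V = 4Q/(πD²) = 4·0.00761/(π·0.0745²) = 1.746 m/s
Re = VD/ν = 1.746·0.0745/1.65×10^-6 = 7.88×10^4 → turbulent
ε/D = 0.48/74.5 = 0.00644
Swamee-Jain: f = 0.03413
h_f = f(L/D)V²/(2g) = 0.03413·(1630/0.0745)·1.746²/(2·9.81) = 116.0 m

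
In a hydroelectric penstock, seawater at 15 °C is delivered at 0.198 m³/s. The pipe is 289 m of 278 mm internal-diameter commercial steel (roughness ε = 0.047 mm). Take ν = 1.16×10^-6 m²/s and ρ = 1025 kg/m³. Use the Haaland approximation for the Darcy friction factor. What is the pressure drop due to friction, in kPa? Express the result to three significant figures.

V = 4Q/(πD²) = 4·0.198/(π·0.278²) = 3.262 m/s
Re = VD/ν = 3.262·0.278/1.16×10^-6 = 7.82×10^5 → turbulent
ε/D = 0.047/278 = 1.69×10^-4
Haaland: f = 0.01447
h_f = f(L/D)V²/(2g) = 0.01447·(289/0.278)·3.262²/(2·9.81) = 8.156 m
Δp = ρg·h_f = 1025·9.81·8.156 = 82.01 kPa

Δp ≈ 82.0 kPa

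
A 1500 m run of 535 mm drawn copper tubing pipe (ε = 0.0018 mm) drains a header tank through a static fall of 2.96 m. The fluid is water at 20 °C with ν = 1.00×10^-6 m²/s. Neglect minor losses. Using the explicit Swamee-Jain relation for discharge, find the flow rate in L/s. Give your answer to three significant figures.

Swamee-Jain (Type II): Q = -0.965·√(gD⁵h_f/L)·ln[ε/(3.7D) + √(3.17ν²L/(gD³h_f))]
√(gD⁵h_f/L) = √(9.81·0.535⁵·2.96/1500) = 0.02913
ε/(3.7D) = 9.09×10^-7; √(3.17ν²L/(gD³h_f)) = 3.27×10^-5
Q = -0.965·0.02913·ln(3.361×10^-5) = 0.2895 m³/s
Check: V = 1.29 m/s, Re = 6.89×10^5, f = 0.01244, h_f = 2.95 m ≈ 2.96 m ✓

Q ≈ 290 L/s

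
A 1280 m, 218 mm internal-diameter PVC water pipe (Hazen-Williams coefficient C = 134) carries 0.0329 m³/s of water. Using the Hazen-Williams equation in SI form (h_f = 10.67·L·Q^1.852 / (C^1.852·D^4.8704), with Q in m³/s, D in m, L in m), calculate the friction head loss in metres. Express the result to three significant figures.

h_f = 10.67·1280·0.0329^1.852 / (134^1.852·0.218^4.8704) = 4.697 m

h_f ≈ 4.70 m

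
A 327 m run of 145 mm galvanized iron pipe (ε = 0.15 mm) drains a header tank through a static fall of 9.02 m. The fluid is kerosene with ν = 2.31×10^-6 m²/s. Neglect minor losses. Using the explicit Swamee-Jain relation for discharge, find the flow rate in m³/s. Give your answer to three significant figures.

Swamee-Jain (Type II): Q = -0.965·√(gD⁵h_f/L)·ln[ε/(3.7D) + √(3.17ν²L/(gD³h_f))]
√(gD⁵h_f/L) = √(9.81·0.145⁵·9.02/327) = 0.004165
ε/(3.7D) = 2.80×10^-4; √(3.17ν²L/(gD³h_f)) = 1.43×10^-4
Q = -0.965·0.004165·ln(4.228×10^-4) = 0.03122 m³/s
Check: V = 1.89 m/s, Re = 1.19×10^5, f = 0.02213, h_f = 9.09 m ≈ 9.02 m ✓

Q ≈ 0.0312 m³/s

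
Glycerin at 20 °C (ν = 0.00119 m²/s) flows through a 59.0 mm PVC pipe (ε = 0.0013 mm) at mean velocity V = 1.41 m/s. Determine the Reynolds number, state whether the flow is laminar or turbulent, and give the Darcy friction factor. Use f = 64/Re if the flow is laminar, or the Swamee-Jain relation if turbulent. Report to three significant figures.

Re ≈ 69.9; laminar; f = 64/Re ≈ 0.915

Re = VD/ν = 1.410·0.0590/0.00119 = 69.9
Re < 2300 → laminar → f = 64/Re = 0.9155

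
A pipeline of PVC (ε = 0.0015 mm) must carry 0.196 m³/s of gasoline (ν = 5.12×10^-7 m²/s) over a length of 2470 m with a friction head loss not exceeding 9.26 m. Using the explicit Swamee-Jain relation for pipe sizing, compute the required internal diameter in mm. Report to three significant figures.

Swamee-Jain (Type III): D = 0.66·[ε^1.25·(LQ²/(gh_f))^4.75 + ν·Q^9.4·(L/(gh_f))^5.2]^0.04
LQ²/(gh_f) = 1.045; L/(gh_f) = 27.19
Term 1 = ε^1.25·(…)^4.75 = 6.46×10^-8; Term 2 = ν·Q^9.4·(…)^5.2 = 3.28×10^-6
D = 0.66·(6.46×10^-8 + 3.28×10^-6)^0.04 = 0.3986 m = 399 mm
Check: V = 1.57 m/s, Re = 1.22×10^6, f = 0.01133, h_f = 8.83 m ≈ 9.26 m ✓

D ≈ 399 mm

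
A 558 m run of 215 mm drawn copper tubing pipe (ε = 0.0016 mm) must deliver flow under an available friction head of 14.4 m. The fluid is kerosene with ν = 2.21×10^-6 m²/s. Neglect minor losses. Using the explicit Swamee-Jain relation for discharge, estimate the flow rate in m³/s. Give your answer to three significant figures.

Q ≈ 0.0981 m³/s

Swamee-Jain (Type II): Q = -0.965·√(gD⁵h_f/L)·ln[ε/(3.7D) + √(3.17ν²L/(gD³h_f))]
√(gD⁵h_f/L) = √(9.81·0.215⁵·14.4/558) = 0.01078
ε/(3.7D) = 2.01×10^-6; √(3.17ν²L/(gD³h_f)) = 7.84×10^-5
Q = -0.965·0.01078·ln(8.046×10^-5) = 0.09811 m³/s
Check: V = 2.70 m/s, Re = 2.63×10^5, f = 0.01482, h_f = 14.3 m ≈ 14.4 m ✓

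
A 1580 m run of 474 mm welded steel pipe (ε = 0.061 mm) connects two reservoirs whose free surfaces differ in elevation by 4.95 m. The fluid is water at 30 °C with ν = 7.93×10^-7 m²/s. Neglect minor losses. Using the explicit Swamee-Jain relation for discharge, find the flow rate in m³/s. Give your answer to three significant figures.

Swamee-Jain (Type II): Q = -0.965·√(gD⁵h_f/L)·ln[ε/(3.7D) + √(3.17ν²L/(gD³h_f))]
√(gD⁵h_f/L) = √(9.81·0.474⁵·4.95/1580) = 0.02712
ε/(3.7D) = 3.48×10^-5; √(3.17ν²L/(gD³h_f)) = 2.47×10^-5
Q = -0.965·0.02712·ln(5.946×10^-5) = 0.2546 m³/s
Check: V = 1.44 m/s, Re = 8.63×10^5, f = 0.01407, h_f = 4.98 m ≈ 4.95 m ✓

Q ≈ 0.255 m³/s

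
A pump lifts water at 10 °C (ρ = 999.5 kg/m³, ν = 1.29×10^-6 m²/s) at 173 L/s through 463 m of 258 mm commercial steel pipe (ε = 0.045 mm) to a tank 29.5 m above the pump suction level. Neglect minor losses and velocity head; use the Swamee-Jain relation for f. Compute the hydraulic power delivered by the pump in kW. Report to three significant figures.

P_hyd ≈ 75.4 kW

V = 4Q/(πD²) = 3.309 m/s; Re = 6.62×10^5; ε/D = 1.74×10^-4; f = 0.01491
h_f = f(L/D)V²/2g = 14.93 m
Total head H = z + h_f = 29.5 + 14.93 = 44.43 m
P_hyd = ρgQH = 999.5·9.81·0.173·44.43 = 75.36 kW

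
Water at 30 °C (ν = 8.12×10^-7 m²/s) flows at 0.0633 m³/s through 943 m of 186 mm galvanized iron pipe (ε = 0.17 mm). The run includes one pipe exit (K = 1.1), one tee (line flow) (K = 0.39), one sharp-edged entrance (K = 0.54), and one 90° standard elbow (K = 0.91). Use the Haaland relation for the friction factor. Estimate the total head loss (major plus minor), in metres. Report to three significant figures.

H_L ≈ 28.5 m

V = 4Q/(πD²) = 2.330 m/s; V²/2g = 0.2766 m
Re = 5.34×10^5, ε/D = 9.14×10^-4 → f = 0.01977 (Haaland)
Major: h_f = f(L/D)·V²/2g = 0.01977·5070·0.2766 = 27.73 m
Minor: ΣK = 2.94; h_m = ΣK·V²/2g = 0.8133 m
Total H_L = 27.73 + 0.8133 = 28.54 m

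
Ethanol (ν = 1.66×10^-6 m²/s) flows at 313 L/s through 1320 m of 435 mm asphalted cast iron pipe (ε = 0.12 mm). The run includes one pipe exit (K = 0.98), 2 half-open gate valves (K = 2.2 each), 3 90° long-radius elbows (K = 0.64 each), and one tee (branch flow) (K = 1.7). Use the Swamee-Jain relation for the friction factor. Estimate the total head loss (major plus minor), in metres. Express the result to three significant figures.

V = 4Q/(πD²) = 2.106 m/s; V²/2g = 0.2261 m
Re = 5.52×10^5, ε/D = 2.76×10^-4 → f = 0.01607 (Swamee-Jain)
Major: h_f = f(L/D)·V²/2g = 0.01607·3034·0.2261 = 11.02 m
Minor: ΣK = 9.00; h_m = ΣK·V²/2g = 2.035 m
Total H_L = 11.02 + 2.035 = 13.06 m

H_L ≈ 13.1 m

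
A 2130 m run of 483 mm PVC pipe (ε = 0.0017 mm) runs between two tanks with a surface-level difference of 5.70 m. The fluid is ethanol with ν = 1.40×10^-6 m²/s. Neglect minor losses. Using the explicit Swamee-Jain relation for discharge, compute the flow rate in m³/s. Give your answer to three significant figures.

Swamee-Jain (Type II): Q = -0.965·√(gD⁵h_f/L)·ln[ε/(3.7D) + √(3.17ν²L/(gD³h_f))]
√(gD⁵h_f/L) = √(9.81·0.483⁵·5.70/2130) = 0.02627
ε/(3.7D) = 9.51×10^-7; √(3.17ν²L/(gD³h_f)) = 4.58×10^-5
Q = -0.965·0.02627·ln(4.678×10^-5) = 0.2527 m³/s
Check: V = 1.38 m/s, Re = 4.76×10^5, f = 0.01326, h_f = 5.67 m ≈ 5.70 m ✓

Q ≈ 0.253 m³/s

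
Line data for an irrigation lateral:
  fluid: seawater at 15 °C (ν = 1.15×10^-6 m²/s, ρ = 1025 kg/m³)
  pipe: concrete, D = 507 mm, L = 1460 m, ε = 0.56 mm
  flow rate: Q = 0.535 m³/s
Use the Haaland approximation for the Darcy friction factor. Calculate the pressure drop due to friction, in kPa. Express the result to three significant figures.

Δp ≈ 211 kPa

V = 4Q/(πD²) = 4·0.535/(π·0.507²) = 2.650 m/s
Re = VD/ν = 2.650·0.507/1.15×10^-6 = 1.17×10^6 → turbulent
ε/D = 0.56/507 = 0.00110
Haaland: f = 0.02037
h_f = f(L/D)V²/(2g) = 0.02037·(1460/0.507)·2.650²/(2·9.81) = 21.00 m
Δp = ρg·h_f = 1025·9.81·21.00 = 211.1 kPa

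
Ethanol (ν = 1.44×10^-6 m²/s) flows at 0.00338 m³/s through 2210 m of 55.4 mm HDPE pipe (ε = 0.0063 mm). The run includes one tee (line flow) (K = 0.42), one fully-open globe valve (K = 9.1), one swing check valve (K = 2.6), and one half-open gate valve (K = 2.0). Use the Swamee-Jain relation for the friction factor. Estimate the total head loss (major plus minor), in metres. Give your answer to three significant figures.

H_L ≈ 84.9 m

V = 4Q/(πD²) = 1.402 m/s; V²/2g = 0.1002 m
Re = 5.39×10^4, ε/D = 1.14×10^-4 → f = 0.02089 (Swamee-Jain)
Major: h_f = f(L/D)·V²/2g = 0.02089·39892·0.1002 = 83.50 m
Minor: ΣK = 14.1; h_m = ΣK·V²/2g = 1.415 m
Total H_L = 83.50 + 1.415 = 84.92 m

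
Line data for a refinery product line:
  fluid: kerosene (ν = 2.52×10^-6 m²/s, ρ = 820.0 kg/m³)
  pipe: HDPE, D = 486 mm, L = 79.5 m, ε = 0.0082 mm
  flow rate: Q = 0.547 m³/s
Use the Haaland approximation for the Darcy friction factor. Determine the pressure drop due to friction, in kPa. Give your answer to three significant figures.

Δp ≈ 7.57 kPa

V = 4Q/(πD²) = 4·0.547/(π·0.486²) = 2.949 m/s
Re = VD/ν = 2.949·0.486/2.52×10^-6 = 5.69×10^5 → turbulent
ε/D = 0.0082/486 = 1.69×10^-5
Haaland: f = 0.01298
h_f = f(L/D)V²/(2g) = 0.01298·(79.5/0.486)·2.949²/(2·9.81) = 0.9411 m
Δp = ρg·h_f = 820.0·9.81·0.9411 = 7.571 kPa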